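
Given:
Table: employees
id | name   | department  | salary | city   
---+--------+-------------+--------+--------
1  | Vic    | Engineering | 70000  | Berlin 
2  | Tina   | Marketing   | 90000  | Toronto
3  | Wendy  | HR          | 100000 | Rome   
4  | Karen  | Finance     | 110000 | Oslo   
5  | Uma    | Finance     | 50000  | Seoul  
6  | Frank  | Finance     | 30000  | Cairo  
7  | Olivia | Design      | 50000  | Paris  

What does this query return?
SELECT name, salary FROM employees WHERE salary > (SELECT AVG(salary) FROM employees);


Subquery: AVG(salary) = 71428.57
Filtering: salary > 71428.57
  Tina (90000) -> MATCH
  Wendy (100000) -> MATCH
  Karen (110000) -> MATCH


3 rows:
Tina, 90000
Wendy, 100000
Karen, 110000


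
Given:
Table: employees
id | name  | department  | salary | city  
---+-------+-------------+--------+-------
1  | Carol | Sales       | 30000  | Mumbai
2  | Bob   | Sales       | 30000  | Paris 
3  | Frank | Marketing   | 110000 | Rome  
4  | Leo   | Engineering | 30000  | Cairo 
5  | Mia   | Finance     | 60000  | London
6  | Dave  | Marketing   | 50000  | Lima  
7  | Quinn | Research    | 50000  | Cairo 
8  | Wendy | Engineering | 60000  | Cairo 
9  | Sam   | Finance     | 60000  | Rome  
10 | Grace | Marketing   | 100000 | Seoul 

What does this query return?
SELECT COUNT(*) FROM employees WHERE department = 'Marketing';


Counting rows where department = 'Marketing'
  Frank -> MATCH
  Dave -> MATCH
  Grace -> MATCH


3


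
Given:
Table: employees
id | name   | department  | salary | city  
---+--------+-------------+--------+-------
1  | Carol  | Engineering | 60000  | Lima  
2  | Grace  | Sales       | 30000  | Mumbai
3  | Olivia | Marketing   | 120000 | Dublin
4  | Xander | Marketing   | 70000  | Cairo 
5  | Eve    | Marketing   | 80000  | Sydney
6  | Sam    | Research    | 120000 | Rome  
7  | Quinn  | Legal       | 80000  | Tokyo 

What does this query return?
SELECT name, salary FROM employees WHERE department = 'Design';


Filtering: department = 'Design'
Matching rows: 0

Empty result set (0 rows)


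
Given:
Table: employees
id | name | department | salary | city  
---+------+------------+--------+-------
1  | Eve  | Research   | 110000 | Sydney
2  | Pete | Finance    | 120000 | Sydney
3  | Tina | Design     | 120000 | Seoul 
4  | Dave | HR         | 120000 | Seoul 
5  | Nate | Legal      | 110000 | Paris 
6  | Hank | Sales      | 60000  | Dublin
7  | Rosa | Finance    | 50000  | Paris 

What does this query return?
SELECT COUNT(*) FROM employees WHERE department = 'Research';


Counting rows where department = 'Research'
  Eve -> MATCH


1


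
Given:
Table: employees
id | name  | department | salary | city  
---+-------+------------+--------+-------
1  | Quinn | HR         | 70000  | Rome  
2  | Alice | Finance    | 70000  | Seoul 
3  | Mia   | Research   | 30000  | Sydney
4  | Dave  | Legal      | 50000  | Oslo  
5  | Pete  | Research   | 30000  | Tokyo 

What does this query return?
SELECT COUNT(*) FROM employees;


COUNT(*) counts all rows

5


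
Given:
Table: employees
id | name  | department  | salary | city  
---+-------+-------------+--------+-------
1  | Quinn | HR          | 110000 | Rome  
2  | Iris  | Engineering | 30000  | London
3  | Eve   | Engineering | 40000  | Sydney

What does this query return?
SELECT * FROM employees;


SELECT * returns all 3 rows with all columns

3 rows:
1, Quinn, HR, 110000, Rome
2, Iris, Engineering, 30000, London
3, Eve, Engineering, 40000, Sydney


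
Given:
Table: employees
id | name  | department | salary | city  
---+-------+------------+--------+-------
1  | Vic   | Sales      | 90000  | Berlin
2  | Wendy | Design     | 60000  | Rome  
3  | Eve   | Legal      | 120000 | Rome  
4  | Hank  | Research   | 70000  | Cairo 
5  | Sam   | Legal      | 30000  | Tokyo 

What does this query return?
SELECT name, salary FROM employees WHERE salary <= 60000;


Filtering: salary <= 60000
Matching: 2 rows

2 rows:
Wendy, 60000
Sam, 30000


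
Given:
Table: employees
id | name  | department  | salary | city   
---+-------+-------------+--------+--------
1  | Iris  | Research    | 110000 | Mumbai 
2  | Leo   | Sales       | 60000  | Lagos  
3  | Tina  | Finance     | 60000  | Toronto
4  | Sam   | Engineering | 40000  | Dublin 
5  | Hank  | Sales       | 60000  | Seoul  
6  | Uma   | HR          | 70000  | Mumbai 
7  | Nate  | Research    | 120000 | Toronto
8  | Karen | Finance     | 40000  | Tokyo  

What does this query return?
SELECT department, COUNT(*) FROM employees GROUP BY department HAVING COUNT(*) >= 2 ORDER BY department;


Groups with count >= 2:
  Finance: 2 -> PASS
  Research: 2 -> PASS
  Sales: 2 -> PASS
  Engineering: 1 -> filtered out
  HR: 1 -> filtered out


3 groups:
Finance, 2
Research, 2
Sales, 2


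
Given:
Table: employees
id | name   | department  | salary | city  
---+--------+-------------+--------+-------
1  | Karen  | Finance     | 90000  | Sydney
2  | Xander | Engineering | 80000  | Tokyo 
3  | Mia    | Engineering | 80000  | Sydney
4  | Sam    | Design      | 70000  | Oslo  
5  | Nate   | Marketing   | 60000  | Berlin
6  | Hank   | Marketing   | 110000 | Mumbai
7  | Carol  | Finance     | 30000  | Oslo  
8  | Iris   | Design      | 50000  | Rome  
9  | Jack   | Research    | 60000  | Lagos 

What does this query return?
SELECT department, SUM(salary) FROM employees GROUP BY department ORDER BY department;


Summing salary within each department:
  Design: 70000 + 50000 = 120000
  Engineering: 80000 + 80000 = 160000
  Finance: 90000 + 30000 = 120000
  Marketing: 60000 + 110000 = 170000
  Research: 60000 = 60000


5 groups:
Design, 120000
Engineering, 160000
Finance, 120000
Marketing, 170000
Research, 60000


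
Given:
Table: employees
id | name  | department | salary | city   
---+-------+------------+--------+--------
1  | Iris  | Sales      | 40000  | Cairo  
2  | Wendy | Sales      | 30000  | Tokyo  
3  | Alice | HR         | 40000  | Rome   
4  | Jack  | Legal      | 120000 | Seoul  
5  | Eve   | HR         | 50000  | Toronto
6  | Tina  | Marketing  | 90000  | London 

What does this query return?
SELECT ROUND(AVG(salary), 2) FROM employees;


SUM(salary) = 370000
COUNT = 6
ROUND(AVG, 2) = ROUND(370000 / 6, 2) = 61666.67

61666.67


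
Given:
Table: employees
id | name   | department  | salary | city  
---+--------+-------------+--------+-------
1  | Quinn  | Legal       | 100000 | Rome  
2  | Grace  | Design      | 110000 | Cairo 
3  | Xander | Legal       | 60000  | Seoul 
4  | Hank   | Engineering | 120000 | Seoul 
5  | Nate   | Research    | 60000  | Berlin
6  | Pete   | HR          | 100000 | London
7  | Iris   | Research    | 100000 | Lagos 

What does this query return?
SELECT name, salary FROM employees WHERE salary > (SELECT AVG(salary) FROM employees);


Subquery: AVG(salary) = 92857.14
Filtering: salary > 92857.14
  Quinn (100000) -> MATCH
  Grace (110000) -> MATCH
  Hank (120000) -> MATCH
  Pete (100000) -> MATCH
  Iris (100000) -> MATCH


5 rows:
Quinn, 100000
Grace, 110000
Hank, 120000
Pete, 100000
Iris, 100000


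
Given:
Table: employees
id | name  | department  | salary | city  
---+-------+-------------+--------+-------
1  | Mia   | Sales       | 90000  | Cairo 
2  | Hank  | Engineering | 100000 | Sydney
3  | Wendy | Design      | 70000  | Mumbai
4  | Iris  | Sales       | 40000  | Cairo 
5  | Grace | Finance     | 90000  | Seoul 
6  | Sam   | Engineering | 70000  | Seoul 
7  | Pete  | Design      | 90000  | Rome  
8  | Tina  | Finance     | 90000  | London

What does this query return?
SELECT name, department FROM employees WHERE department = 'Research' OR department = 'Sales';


Filtering: department = 'Research' OR 'Sales'
Matching: 2 rows

2 rows:
Mia, Sales
Iris, Sales


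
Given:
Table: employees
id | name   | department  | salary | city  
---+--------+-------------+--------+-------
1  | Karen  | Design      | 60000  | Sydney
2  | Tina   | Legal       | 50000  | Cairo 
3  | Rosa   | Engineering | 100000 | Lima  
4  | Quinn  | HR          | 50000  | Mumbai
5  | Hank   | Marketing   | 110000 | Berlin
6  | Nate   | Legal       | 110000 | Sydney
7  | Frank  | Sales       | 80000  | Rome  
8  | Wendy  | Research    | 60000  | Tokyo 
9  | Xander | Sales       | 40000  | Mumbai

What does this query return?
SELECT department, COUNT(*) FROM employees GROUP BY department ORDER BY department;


Assigning each row to its department group:
  Karen -> Design
  Tina -> Legal
  Rosa -> Engineering
  Quinn -> HR
  Hank -> Marketing
  Nate -> Legal
  Frank -> Sales
  Wendy -> Research
  Xander -> Sales


7 groups:
Design, 1
Engineering, 1
HR, 1
Legal, 2
Marketing, 1
Research, 1
Sales, 2


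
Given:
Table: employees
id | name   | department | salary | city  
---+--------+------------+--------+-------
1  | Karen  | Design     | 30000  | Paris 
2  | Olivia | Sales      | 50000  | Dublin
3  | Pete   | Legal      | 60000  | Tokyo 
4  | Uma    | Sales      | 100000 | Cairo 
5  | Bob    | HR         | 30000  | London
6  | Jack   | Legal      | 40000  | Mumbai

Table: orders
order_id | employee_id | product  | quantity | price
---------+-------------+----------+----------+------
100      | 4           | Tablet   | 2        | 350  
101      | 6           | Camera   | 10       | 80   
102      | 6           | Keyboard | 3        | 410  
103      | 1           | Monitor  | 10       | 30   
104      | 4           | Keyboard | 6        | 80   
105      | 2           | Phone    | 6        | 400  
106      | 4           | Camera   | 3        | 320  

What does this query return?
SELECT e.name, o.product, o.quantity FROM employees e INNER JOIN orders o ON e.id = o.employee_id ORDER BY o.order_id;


Joining employees.id = orders.employee_id:
  employee Uma (id=4) -> order Tablet
  employee Jack (id=6) -> order Camera
  employee Jack (id=6) -> order Keyboard
  employee Karen (id=1) -> order Monitor
  employee Uma (id=4) -> order Keyboard
  employee Olivia (id=2) -> order Phone
  employee Uma (id=4) -> order Camera


7 rows:
Uma, Tablet, 2
Jack, Camera, 10
Jack, Keyboard, 3
Karen, Monitor, 10
Uma, Keyboard, 6
Olivia, Phone, 6
Uma, Camera, 3


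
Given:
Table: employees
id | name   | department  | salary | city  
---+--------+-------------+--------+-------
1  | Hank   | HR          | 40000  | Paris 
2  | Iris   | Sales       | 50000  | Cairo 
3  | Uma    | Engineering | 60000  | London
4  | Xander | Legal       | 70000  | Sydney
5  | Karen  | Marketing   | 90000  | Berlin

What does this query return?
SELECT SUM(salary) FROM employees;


SUM(salary) = 40000 + 50000 + 60000 + 70000 + 90000 = 310000

310000


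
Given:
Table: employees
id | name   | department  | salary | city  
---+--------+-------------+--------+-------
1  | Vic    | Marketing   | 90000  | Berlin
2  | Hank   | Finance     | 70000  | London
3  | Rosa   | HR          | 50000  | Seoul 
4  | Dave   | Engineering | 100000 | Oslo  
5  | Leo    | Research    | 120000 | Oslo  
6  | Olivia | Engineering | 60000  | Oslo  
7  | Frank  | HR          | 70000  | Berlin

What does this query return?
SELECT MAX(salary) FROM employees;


Salaries: 90000, 70000, 50000, 100000, 120000, 60000, 70000
MAX = 120000

120000


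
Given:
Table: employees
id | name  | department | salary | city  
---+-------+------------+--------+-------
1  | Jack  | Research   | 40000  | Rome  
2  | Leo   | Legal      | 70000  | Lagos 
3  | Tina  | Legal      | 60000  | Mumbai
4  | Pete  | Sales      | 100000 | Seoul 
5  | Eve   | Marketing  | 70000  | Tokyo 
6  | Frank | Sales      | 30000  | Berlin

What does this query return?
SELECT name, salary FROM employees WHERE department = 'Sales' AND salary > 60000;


Filtering: department = 'Sales' AND salary > 60000
Matching: 1 rows

1 rows:
Pete, 100000


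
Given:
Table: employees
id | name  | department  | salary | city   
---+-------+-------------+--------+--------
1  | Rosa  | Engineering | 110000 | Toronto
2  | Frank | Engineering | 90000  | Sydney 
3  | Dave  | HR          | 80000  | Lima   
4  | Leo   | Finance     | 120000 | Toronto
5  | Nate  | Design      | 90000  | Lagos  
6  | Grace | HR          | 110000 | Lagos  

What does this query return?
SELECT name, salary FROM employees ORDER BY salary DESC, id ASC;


Sorting by salary DESC, then id ASC for ties

6 rows:
Leo, 120000
Rosa, 110000
Grace, 110000
Frank, 90000
Nate, 90000
Dave, 80000


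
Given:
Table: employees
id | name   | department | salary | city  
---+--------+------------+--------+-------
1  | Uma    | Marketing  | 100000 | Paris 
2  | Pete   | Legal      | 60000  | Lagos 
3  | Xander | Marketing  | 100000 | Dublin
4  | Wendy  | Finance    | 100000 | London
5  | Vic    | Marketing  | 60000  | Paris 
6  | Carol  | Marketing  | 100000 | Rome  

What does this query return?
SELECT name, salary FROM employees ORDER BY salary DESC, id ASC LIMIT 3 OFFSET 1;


Sort by salary DESC (id ASC tiebreak), then skip 1 and take 3
Rows 2 through 4

3 rows:
Xander, 100000
Wendy, 100000
Carol, 100000


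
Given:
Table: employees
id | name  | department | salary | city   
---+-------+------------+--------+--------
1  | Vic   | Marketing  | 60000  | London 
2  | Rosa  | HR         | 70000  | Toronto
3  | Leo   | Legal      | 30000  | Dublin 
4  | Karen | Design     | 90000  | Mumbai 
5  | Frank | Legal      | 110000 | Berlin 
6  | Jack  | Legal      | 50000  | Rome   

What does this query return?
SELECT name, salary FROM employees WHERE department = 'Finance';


Filtering: department = 'Finance'
Matching rows: 0

Empty result set (0 rows)


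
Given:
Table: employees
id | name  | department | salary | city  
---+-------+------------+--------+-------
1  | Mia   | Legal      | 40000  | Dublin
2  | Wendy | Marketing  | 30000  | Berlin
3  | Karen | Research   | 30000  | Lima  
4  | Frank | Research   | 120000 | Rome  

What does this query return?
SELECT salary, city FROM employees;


Projecting columns: salary, city

4 rows:
40000, Dublin
30000, Berlin
30000, Lima
120000, Rome


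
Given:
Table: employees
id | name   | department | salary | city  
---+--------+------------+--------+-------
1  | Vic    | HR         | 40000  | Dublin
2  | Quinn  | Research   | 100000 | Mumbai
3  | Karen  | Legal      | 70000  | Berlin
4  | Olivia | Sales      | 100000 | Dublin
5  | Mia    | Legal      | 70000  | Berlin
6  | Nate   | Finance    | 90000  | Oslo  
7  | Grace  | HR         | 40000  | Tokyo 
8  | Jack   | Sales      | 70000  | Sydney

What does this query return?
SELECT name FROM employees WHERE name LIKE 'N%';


LIKE 'N%' matches names starting with 'N'
Matching: 1

1 rows:
Nate


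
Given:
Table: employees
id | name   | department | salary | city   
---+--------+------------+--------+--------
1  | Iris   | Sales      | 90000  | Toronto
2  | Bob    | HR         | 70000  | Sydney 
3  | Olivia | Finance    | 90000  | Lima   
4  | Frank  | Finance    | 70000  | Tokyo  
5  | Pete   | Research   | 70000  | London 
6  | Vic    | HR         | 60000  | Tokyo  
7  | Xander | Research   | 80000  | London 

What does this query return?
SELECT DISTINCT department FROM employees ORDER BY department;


All 'department' values (row order): Sales, HR, Finance, Finance, Research, HR, Research
Removing duplicates leaves 4 unique value(s).

4 values:
Finance
HR
Research
Sales


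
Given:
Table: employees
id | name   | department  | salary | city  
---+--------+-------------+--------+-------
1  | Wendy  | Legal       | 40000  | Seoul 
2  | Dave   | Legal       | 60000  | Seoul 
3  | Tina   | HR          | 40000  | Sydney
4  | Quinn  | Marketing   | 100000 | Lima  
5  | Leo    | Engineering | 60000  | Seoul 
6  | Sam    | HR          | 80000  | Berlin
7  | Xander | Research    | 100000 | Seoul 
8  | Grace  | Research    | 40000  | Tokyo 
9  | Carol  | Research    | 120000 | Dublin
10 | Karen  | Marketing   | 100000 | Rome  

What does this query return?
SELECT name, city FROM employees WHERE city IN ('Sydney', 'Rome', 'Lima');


Filtering: city IN ('Sydney', 'Rome', 'Lima')
Matching: 3 rows

3 rows:
Tina, Sydney
Quinn, Lima
Karen, Rome


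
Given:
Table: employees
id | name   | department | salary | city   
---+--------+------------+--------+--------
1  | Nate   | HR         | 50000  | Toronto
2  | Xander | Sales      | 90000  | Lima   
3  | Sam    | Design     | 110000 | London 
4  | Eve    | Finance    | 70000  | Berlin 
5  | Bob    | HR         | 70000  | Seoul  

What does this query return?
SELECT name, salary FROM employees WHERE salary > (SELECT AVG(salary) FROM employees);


Subquery: AVG(salary) = 78000.0
Filtering: salary > 78000.0
  Xander (90000) -> MATCH
  Sam (110000) -> MATCH


2 rows:
Xander, 90000
Sam, 110000


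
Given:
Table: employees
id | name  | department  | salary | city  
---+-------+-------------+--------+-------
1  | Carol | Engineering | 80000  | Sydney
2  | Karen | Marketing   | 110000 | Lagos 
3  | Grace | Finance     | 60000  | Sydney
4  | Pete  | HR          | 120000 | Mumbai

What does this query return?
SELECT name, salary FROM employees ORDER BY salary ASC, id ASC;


Sorting by salary ASC, then id ASC for ties

4 rows:
Grace, 60000
Carol, 80000
Karen, 110000
Pete, 120000


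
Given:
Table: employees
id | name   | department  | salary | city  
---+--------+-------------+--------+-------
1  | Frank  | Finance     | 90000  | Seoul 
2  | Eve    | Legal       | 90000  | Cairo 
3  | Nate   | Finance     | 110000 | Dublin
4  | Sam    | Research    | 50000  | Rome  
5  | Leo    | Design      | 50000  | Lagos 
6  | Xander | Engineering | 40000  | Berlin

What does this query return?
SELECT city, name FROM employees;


Projecting columns: city, name

6 rows:
Seoul, Frank
Cairo, Eve
Dublin, Nate
Rome, Sam
Lagos, Leo
Berlin, Xander


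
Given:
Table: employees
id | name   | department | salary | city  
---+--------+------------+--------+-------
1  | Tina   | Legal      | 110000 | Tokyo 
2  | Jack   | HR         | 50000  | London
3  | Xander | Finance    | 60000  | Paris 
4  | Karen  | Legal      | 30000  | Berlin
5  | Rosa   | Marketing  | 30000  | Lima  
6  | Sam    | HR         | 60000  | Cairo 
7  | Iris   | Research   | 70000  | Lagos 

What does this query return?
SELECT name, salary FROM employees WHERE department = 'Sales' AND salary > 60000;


Filtering: department = 'Sales' AND salary > 60000
Matching: 0 rows

Empty result set (0 rows)


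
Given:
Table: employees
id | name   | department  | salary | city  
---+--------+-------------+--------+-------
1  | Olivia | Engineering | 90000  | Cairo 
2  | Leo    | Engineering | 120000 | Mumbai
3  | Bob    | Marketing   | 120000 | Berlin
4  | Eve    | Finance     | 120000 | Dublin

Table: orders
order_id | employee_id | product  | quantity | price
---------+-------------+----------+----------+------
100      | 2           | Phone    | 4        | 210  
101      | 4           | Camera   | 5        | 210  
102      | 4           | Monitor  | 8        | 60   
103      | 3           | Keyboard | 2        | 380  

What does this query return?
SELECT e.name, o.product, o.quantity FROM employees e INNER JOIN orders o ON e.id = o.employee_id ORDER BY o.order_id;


Joining employees.id = orders.employee_id:
  employee Leo (id=2) -> order Phone
  employee Eve (id=4) -> order Camera
  employee Eve (id=4) -> order Monitor
  employee Bob (id=3) -> order Keyboard


4 rows:
Leo, Phone, 4
Eve, Camera, 5
Eve, Monitor, 8
Bob, Keyboard, 2


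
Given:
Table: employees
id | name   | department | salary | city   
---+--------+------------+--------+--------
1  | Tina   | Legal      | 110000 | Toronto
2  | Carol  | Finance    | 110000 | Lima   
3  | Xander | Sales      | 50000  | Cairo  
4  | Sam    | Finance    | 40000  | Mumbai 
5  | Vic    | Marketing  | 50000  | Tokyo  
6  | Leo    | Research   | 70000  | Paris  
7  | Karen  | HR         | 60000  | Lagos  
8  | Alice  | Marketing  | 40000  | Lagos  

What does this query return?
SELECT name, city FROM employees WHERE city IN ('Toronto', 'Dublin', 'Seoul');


Filtering: city IN ('Toronto', 'Dublin', 'Seoul')
Matching: 1 rows

1 rows:
Tina, Toronto


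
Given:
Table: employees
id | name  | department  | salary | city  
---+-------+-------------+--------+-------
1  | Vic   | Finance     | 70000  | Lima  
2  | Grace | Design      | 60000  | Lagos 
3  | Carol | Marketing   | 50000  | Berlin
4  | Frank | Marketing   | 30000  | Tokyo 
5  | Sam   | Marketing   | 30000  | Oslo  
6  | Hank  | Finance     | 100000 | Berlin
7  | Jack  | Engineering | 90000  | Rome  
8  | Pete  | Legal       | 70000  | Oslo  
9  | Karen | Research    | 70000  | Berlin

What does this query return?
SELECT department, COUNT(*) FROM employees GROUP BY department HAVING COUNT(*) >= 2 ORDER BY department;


Groups with count >= 2:
  Finance: 2 -> PASS
  Marketing: 3 -> PASS
  Design: 1 -> filtered out
  Engineering: 1 -> filtered out
  Legal: 1 -> filtered out
  Research: 1 -> filtered out


2 groups:
Finance, 2
Marketing, 3


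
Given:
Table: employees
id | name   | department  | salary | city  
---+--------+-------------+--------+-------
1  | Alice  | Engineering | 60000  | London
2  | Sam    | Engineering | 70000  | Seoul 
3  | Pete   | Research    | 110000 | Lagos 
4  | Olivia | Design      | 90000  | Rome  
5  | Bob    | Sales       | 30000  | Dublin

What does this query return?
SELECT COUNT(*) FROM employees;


COUNT(*) counts all rows

5


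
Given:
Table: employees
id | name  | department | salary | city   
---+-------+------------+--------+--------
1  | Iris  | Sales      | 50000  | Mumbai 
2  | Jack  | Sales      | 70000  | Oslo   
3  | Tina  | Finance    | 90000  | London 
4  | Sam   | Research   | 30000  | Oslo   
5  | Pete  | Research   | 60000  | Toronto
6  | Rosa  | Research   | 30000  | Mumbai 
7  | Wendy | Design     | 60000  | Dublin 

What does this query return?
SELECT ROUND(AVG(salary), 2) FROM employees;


SUM(salary) = 390000
COUNT = 7
ROUND(AVG, 2) = ROUND(390000 / 7, 2) = 55714.29

55714.29


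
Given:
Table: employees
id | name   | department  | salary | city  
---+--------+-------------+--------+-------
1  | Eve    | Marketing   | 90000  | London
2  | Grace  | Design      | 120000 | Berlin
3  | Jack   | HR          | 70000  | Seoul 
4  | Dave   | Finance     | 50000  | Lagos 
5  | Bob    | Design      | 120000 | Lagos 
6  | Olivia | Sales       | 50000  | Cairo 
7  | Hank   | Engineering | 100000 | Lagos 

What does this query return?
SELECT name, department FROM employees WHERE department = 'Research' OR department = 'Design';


Filtering: department = 'Research' OR 'Design'
Matching: 2 rows

2 rows:
Grace, Design
Bob, Design


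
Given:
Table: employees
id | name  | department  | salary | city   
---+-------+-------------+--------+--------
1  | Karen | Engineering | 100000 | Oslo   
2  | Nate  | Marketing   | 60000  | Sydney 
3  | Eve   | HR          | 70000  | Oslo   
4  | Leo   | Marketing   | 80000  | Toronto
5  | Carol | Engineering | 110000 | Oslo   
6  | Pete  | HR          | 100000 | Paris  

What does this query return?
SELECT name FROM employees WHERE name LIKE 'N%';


LIKE 'N%' matches names starting with 'N'
Matching: 1

1 rows:
Nate


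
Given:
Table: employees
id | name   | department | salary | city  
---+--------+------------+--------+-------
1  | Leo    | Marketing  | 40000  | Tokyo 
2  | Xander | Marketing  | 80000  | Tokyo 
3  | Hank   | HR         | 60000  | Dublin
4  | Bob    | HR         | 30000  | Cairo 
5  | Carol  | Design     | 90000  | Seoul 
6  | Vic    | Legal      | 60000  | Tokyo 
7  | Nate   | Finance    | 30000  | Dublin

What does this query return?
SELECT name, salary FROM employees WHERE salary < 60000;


Filtering: salary < 60000
Matching: 3 rows

3 rows:
Leo, 40000
Bob, 30000
Nate, 30000


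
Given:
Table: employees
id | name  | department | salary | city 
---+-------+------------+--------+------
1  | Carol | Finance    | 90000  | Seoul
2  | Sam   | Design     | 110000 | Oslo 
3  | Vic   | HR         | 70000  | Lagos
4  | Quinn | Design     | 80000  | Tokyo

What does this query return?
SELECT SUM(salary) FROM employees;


SUM(salary) = 90000 + 110000 + 70000 + 80000 = 350000

350000


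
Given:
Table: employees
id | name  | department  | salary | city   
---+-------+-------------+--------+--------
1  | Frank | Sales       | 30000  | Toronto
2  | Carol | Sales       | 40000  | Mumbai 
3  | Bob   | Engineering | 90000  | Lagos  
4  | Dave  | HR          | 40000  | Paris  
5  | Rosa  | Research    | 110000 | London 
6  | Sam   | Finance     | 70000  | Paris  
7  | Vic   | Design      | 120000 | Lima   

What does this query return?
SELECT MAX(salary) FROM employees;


Salaries: 30000, 40000, 90000, 40000, 110000, 70000, 120000
MAX = 120000

120000


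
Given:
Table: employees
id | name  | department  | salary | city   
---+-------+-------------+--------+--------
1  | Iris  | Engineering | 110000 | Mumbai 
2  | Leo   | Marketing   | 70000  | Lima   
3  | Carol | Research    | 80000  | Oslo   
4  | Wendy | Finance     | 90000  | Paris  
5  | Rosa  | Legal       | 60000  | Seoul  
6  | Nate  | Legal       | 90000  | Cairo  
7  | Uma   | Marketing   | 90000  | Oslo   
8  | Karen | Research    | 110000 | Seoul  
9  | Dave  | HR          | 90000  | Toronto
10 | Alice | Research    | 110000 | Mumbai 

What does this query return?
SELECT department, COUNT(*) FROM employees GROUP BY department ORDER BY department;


Assigning each row to its department group:
  Iris -> Engineering
  Leo -> Marketing
  Carol -> Research
  Wendy -> Finance
  Rosa -> Legal
  Nate -> Legal
  Uma -> Marketing
  Karen -> Research
  Dave -> HR
  Alice -> Research


6 groups:
Engineering, 1
Finance, 1
HR, 1
Legal, 2
Marketing, 2
Research, 3


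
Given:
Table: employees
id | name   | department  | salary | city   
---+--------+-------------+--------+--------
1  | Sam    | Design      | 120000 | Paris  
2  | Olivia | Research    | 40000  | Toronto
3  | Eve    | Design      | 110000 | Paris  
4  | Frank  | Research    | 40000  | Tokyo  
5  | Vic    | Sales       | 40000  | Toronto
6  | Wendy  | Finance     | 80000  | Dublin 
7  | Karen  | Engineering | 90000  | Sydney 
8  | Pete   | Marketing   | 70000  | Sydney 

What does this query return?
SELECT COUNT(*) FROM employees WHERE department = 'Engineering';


Counting rows where department = 'Engineering'
  Karen -> MATCH


1


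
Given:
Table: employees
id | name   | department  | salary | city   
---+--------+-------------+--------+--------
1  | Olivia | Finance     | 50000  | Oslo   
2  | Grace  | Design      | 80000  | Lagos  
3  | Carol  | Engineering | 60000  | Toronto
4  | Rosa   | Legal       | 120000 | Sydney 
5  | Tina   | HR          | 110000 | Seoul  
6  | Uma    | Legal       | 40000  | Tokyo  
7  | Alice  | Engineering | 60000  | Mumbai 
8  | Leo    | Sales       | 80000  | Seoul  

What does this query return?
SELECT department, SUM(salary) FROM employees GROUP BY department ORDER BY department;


Summing salary within each department:
  Design: 80000 = 80000
  Engineering: 60000 + 60000 = 120000
  Finance: 50000 = 50000
  HR: 110000 = 110000
  Legal: 120000 + 40000 = 160000
  Sales: 80000 = 80000


6 groups:
Design, 80000
Engineering, 120000
Finance, 50000
HR, 110000
Legal, 160000
Sales, 80000


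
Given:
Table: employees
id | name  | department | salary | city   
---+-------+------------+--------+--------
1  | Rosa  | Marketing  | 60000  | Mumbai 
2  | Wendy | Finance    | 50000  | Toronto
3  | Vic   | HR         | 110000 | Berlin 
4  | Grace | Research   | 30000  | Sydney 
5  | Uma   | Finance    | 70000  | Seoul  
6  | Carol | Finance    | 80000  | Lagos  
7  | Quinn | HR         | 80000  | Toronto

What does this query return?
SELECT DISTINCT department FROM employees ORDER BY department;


All 'department' values (row order): Marketing, Finance, HR, Research, Finance, Finance, HR
Removing duplicates leaves 4 unique value(s).

4 values:
Finance
HR
Marketing
Research


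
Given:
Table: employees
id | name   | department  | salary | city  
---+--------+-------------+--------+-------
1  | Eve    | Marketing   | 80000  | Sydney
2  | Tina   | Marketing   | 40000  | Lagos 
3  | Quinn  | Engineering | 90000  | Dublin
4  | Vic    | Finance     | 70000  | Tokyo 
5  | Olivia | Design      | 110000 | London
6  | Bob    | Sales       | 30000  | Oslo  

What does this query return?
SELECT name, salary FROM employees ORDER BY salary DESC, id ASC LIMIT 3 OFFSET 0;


Sort by salary DESC (id ASC tiebreak), then skip 0 and take 3
Rows 1 through 3

3 rows:
Olivia, 110000
Quinn, 90000
Eve, 80000


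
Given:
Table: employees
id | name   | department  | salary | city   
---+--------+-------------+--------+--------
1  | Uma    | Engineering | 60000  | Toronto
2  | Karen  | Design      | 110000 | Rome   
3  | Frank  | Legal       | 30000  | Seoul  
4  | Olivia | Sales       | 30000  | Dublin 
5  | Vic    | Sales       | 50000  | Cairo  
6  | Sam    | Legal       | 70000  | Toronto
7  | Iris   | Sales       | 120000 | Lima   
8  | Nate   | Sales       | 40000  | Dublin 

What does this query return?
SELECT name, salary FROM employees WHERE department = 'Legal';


Filtering: department = 'Legal'
Matching rows: 2

2 rows:
Frank, 30000
Sam, 70000


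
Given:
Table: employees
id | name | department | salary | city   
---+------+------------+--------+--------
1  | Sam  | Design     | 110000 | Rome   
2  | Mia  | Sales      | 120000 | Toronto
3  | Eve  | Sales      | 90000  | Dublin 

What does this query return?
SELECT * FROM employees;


SELECT * returns all 3 rows with all columns

3 rows:
1, Sam, Design, 110000, Rome
2, Mia, Sales, 120000, Toronto
3, Eve, Sales, 90000, Dublin


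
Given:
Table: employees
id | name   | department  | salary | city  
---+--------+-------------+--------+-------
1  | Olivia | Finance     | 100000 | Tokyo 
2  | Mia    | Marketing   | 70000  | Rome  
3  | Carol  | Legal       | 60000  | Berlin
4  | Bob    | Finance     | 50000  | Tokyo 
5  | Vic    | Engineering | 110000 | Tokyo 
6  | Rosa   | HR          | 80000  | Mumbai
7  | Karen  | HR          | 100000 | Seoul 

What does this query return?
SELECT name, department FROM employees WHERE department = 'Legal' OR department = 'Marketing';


Filtering: department = 'Legal' OR 'Marketing'
Matching: 2 rows

2 rows:
Mia, Marketing
Carol, Legal


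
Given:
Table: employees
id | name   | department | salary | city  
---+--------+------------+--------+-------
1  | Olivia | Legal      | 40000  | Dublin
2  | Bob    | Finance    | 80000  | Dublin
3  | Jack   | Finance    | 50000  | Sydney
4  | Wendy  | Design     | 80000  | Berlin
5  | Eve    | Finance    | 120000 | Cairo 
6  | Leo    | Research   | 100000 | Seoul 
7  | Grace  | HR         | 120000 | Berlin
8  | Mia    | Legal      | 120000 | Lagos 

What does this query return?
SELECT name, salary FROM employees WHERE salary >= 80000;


Filtering: salary >= 80000
Matching: 6 rows

6 rows:
Bob, 80000
Wendy, 80000
Eve, 120000
Leo, 100000
Grace, 120000
Mia, 120000


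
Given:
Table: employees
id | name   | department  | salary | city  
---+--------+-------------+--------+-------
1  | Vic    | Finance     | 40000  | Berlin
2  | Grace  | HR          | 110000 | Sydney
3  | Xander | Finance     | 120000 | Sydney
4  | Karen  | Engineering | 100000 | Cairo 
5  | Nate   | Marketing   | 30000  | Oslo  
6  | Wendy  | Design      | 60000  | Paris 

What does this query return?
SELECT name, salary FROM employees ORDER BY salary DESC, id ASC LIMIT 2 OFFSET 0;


Sort by salary DESC (id ASC tiebreak), then skip 0 and take 2
Rows 1 through 2

2 rows:
Xander, 120000
Grace, 110000


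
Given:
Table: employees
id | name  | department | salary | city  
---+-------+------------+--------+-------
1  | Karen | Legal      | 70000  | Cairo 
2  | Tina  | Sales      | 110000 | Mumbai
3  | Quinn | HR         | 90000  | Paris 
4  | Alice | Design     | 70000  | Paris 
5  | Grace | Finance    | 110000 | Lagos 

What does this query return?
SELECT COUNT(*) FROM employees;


COUNT(*) counts all rows

5


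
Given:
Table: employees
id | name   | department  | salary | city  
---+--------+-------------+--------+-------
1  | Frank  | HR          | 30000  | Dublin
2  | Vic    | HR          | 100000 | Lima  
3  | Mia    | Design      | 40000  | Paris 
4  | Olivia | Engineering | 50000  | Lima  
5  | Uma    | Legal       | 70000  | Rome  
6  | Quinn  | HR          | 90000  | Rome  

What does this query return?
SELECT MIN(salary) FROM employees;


Salaries: 30000, 100000, 40000, 50000, 70000, 90000
MIN = 30000

30000


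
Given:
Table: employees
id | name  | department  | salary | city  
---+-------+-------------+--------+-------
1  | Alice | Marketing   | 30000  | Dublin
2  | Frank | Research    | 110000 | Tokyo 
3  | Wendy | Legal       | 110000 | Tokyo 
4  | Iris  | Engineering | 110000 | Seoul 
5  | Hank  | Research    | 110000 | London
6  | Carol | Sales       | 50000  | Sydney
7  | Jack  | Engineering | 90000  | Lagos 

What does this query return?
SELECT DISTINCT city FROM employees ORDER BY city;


All 'city' values (row order): Dublin, Tokyo, Tokyo, Seoul, London, Sydney, Lagos
Removing duplicates leaves 6 unique value(s).

6 values:
Dublin
Lagos
London
Seoul
Sydney
Tokyo


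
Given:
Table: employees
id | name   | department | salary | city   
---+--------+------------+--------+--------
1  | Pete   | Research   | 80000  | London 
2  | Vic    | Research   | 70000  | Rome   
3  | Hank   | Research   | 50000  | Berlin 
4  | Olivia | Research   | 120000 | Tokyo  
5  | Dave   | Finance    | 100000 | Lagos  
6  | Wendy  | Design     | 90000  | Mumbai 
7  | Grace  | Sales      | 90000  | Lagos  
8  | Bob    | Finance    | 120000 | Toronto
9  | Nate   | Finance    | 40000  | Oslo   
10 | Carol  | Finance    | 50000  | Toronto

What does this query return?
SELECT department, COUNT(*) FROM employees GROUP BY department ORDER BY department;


Assigning each row to its department group:
  Pete -> Research
  Vic -> Research
  Hank -> Research
  Olivia -> Research
  Dave -> Finance
  Wendy -> Design
  Grace -> Sales
  Bob -> Finance
  Nate -> Finance
  Carol -> Finance


4 groups:
Design, 1
Finance, 4
Research, 4
Sales, 1


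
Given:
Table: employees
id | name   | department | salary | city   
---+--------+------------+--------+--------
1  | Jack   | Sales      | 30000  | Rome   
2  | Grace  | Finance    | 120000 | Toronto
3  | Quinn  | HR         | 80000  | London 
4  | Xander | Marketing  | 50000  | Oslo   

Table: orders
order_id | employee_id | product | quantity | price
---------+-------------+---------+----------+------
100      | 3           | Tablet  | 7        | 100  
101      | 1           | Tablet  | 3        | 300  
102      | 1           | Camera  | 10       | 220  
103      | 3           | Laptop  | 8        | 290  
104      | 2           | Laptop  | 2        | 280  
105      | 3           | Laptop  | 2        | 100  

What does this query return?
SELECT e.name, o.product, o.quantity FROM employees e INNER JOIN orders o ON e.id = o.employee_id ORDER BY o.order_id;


Joining employees.id = orders.employee_id:
  employee Quinn (id=3) -> order Tablet
  employee Jack (id=1) -> order Tablet
  employee Jack (id=1) -> order Camera
  employee Quinn (id=3) -> order Laptop
  employee Grace (id=2) -> order Laptop
  employee Quinn (id=3) -> order Laptop


6 rows:
Quinn, Tablet, 7
Jack, Tablet, 3
Jack, Camera, 10
Quinn, Laptop, 8
Grace, Laptop, 2
Quinn, Laptop, 2


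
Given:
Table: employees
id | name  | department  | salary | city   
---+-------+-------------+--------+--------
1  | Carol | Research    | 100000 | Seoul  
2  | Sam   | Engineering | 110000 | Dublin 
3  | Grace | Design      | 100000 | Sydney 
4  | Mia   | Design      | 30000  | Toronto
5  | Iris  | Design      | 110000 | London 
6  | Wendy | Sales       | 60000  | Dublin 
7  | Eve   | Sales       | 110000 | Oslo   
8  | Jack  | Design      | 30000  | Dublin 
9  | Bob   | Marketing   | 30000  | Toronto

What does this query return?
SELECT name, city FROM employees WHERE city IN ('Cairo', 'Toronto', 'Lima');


Filtering: city IN ('Cairo', 'Toronto', 'Lima')
Matching: 2 rows

2 rows:
Mia, Toronto
Bob, Toronto


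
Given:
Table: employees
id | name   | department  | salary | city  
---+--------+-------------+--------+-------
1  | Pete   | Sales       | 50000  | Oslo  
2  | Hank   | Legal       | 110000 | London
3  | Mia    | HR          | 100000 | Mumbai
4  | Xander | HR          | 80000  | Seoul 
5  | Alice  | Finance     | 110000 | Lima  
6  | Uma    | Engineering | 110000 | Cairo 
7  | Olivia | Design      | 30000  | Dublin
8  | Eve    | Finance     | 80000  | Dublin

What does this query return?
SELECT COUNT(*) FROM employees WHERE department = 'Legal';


Counting rows where department = 'Legal'
  Hank -> MATCH


1


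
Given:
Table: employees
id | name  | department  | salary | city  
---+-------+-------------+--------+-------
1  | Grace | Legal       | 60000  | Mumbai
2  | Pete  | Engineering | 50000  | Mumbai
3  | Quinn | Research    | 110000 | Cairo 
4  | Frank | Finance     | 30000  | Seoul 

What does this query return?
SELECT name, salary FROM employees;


Projecting columns: name, salary

4 rows:
Grace, 60000
Pete, 50000
Quinn, 110000
Frank, 30000


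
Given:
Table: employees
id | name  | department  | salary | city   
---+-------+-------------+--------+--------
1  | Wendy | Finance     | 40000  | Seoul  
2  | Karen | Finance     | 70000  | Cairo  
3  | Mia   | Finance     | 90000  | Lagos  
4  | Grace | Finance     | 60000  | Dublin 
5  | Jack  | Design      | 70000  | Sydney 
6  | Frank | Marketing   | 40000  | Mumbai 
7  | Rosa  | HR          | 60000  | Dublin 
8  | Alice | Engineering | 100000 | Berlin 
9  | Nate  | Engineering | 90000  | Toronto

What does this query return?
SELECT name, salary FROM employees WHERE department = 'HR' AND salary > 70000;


Filtering: department = 'HR' AND salary > 70000
Matching: 0 rows

Empty result set (0 rows)


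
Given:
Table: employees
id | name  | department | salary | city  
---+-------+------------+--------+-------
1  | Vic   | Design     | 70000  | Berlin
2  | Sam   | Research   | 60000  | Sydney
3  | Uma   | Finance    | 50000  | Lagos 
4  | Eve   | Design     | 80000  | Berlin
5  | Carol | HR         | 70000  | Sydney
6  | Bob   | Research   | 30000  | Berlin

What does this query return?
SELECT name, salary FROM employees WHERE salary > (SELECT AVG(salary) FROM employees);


Subquery: AVG(salary) = 60000.0
Filtering: salary > 60000.0
  Vic (70000) -> MATCH
  Eve (80000) -> MATCH
  Carol (70000) -> MATCH


3 rows:
Vic, 70000
Eve, 80000
Carol, 70000


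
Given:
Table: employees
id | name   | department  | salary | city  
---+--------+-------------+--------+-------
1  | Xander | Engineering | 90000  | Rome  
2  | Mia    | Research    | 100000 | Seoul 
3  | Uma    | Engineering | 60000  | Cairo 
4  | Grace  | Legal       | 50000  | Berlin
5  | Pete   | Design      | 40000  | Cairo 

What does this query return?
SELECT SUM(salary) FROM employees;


SUM(salary) = 90000 + 100000 + 60000 + 50000 + 40000 = 340000

340000


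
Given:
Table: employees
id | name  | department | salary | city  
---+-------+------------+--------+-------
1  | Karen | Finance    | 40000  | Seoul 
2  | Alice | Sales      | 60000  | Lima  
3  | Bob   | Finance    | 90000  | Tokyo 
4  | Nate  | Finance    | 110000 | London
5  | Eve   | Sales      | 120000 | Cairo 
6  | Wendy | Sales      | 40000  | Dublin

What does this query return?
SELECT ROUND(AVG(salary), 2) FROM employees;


SUM(salary) = 460000
COUNT = 6
ROUND(AVG, 2) = ROUND(460000 / 6, 2) = 76666.67

76666.67


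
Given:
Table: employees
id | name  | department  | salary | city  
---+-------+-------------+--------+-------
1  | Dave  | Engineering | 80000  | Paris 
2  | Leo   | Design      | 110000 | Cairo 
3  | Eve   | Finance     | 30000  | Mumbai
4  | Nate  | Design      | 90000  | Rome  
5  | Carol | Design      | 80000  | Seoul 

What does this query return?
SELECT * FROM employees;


SELECT * returns all 5 rows with all columns

5 rows:
1, Dave, Engineering, 80000, Paris
2, Leo, Design, 110000, Cairo
3, Eve, Finance, 30000, Mumbai
4, Nate, Design, 90000, Rome
5, Carol, Design, 80000, Seoul


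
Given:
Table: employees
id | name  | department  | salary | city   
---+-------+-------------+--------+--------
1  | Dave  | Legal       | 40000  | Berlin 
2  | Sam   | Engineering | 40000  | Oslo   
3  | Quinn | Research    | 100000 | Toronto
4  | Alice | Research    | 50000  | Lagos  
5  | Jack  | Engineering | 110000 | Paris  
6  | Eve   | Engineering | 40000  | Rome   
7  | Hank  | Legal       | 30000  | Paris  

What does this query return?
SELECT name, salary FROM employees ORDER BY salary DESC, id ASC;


Sorting by salary DESC, then id ASC for ties

7 rows:
Jack, 110000
Quinn, 100000
Alice, 50000
Dave, 40000
Sam, 40000
Eve, 40000
Hank, 30000
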